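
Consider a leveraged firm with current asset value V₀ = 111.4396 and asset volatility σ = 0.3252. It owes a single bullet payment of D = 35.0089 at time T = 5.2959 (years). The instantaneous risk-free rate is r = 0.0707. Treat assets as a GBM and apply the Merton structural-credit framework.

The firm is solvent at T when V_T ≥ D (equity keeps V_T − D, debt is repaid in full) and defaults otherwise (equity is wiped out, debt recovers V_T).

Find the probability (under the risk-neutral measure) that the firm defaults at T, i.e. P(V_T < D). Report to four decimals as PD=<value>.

d₁ = [ln(V₀/D) + (r + σ²/2)T] / (σ√T)
   = [ln(111.4396/35.0089) + (0.0707 + 0.5·0.3252²)·5.2959] / (0.3252·√5.2959)
   = [1.157880 + 0.654454] / 0.748377 = 2.421687
d₂ = d₁ − σ√T = 2.421687 − 0.748377 = 1.673310
risk-neutral PD = N(−d₂) = N(-1.673310) = 0.047133

PD=0.0471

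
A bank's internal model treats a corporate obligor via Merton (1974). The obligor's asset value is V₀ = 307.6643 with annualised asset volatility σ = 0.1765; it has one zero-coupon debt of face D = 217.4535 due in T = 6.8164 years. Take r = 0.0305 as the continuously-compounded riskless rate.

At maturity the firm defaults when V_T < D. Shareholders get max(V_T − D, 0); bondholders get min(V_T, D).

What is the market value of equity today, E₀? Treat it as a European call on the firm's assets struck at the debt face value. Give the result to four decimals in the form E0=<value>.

E0=136.8980

d₁ = [ln(V₀/D) + (r + σ²/2)T] / (σ√T)
   = [ln(307.6643/217.4535) + (0.0305 + 0.5·0.1765²)·6.8164] / (0.1765·√6.8164)
   = [0.347024 + 0.314073] / 0.460810 = 1.434641
d₂ = d₁ − σ√T = 1.434641 − 0.460810 = 0.973831
N(d₁) = 0.924305,  N(d₂) = 0.834930,  e^(−rT) = 0.812288
E₀ = V₀·N(d₁) − D·e^(−rT)·N(d₂)
   = 307.6643·0.924305 − 217.4535·0.812288·0.834930 = 136.898027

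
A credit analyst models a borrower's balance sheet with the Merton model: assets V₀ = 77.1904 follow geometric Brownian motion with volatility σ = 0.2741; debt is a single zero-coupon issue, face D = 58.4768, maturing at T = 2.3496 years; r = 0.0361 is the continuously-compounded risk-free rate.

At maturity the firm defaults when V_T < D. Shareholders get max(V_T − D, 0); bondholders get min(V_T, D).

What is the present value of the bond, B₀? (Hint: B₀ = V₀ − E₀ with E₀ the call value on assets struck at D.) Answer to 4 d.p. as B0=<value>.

d₁ = [ln(V₀/D) + (r + σ²/2)T] / (σ√T)
   = [ln(77.1904/58.4768) + (0.0361 + 0.5·0.2741²)·2.3496] / (0.2741·√2.3496)
   = [0.277645 + 0.173084] / 0.420152 = 1.072778
d₂ = d₁ − σ√T = 1.072778 − 0.420152 = 0.652626
N(d₁) = 0.858315,  N(d₂) = 0.743001,  e^(−rT) = 0.918677
E₀ = V₀·N(d₁) − D·e^(−rT)·N(d₂)
   = 77.1904·0.858315 − 58.4768·0.918677·0.743001 = 26.338649
B₀ = V₀ − E₀ = 77.1904 − 26.338649 = 50.851751

B0=50.8518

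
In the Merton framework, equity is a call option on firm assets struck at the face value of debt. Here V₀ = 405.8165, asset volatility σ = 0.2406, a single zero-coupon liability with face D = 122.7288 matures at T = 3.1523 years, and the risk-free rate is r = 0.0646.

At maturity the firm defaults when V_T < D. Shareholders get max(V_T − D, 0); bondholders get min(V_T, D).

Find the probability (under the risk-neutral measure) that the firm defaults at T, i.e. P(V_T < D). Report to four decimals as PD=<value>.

d₁ = [ln(V₀/D) + (r + σ²/2)T] / (σ√T)
   = [ln(405.8165/122.7288) + (0.0646 + 0.5·0.2406²)·3.1523] / (0.2406·√3.1523)
   = [1.195924 + 0.294879] / 0.427179 = 3.489884
d₂ = d₁ − σ√T = 3.489884 − 0.427179 = 3.062705
risk-neutral PD = N(−d₂) = N(-3.062705) = 0.001097

PD=0.0011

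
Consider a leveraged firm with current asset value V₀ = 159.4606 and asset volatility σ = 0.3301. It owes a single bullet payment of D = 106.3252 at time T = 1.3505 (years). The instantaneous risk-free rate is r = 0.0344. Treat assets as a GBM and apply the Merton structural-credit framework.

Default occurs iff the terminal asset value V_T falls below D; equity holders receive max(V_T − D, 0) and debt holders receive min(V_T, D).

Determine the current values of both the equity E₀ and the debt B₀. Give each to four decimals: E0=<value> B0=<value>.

E0=60.7930 B0=98.6676

d₁ = [ln(V₀/D) + (r + σ²/2)T] / (σ√T)
   = [ln(159.4606/106.3252) + (0.0344 + 0.5·0.3301²)·1.3505] / (0.3301·√1.3505)
   = [0.405295 + 0.120036] / 0.383613 = 1.369431
d₂ = d₁ − σ√T = 1.369431 − 0.383613 = 0.985819
N(d₁) = 0.914568,  N(d₂) = 0.837889,  e^(−rT) = 0.954605
E₀ = V₀·N(d₁) − D·e^(−rT)·N(d₂)
   = 159.4606·0.914568 − 106.3252·0.954605·0.837889 = 60.792956
B₀ = V₀ − E₀ = 159.4606 − 60.792956 = 98.667644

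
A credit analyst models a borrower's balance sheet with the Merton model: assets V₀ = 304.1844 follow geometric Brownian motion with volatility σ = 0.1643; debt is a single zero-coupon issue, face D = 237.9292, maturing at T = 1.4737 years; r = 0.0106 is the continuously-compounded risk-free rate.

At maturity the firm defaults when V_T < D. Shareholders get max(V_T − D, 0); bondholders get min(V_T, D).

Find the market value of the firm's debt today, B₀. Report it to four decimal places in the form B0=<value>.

B0=231.8766

d₁ = [ln(V₀/D) + (r + σ²/2)T] / (σ√T)
   = [ln(304.1844/237.9292) + (0.0106 + 0.5·0.1643²)·1.4737] / (0.1643·√1.4737)
   = [0.245661 + 0.035512] / 0.199454 = 1.409716
d₂ = d₁ − σ√T = 1.409716 − 0.199454 = 1.210262
N(d₁) = 0.920688,  N(d₂) = 0.886911,  e^(−rT) = 0.984500
E₀ = V₀·N(d₁) − D·e^(−rT)·N(d₂)
   = 304.1844·0.920688 − 237.9292·0.984500·0.886911 = 72.307808
B₀ = V₀ − E₀ = 304.1844 − 72.307808 = 231.876592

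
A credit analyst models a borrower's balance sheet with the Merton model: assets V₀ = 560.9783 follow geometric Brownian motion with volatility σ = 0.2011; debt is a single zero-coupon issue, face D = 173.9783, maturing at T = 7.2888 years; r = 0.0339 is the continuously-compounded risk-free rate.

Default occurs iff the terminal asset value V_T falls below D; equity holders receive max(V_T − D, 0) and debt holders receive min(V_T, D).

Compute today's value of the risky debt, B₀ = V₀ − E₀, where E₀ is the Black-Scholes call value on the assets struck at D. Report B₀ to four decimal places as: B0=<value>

d₁ = [ln(V₀/D) + (r + σ²/2)T] / (σ√T)
   = [ln(560.9783/173.9783) + (0.0339 + 0.5·0.2011²)·7.2888] / (0.2011·√7.2888)
   = [1.170752 + 0.394474] / 0.542925 = 2.882949
d₂ = d₁ − σ√T = 2.882949 − 0.542925 = 2.340024
N(d₁) = 0.998030,  N(d₂) = 0.990359,  e^(−rT) = 0.781070
E₀ = V₀·N(d₁) − D·e^(−rT)·N(d₂)
   = 560.9783·0.998030 − 173.9783·0.781070·0.990359 = 425.294141
B₀ = V₀ − E₀ = 560.9783 − 425.294141 = 135.684159

B0=135.6842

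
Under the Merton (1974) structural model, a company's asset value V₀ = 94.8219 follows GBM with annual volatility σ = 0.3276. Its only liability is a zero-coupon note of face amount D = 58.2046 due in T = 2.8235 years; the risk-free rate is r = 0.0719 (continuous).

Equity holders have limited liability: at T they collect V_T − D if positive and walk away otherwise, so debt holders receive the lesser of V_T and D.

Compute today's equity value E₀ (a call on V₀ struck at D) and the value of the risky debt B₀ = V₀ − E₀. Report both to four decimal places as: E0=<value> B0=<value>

d₁ = [ln(V₀/D) + (r + σ²/2)T] / (σ√T)
   = [ln(94.8219/58.2046) + (0.0719 + 0.5·0.3276²)·2.8235] / (0.3276·√2.8235)
   = [0.488036 + 0.354521] / 0.550475 = 1.530600
d₂ = d₁ − σ√T = 1.530600 − 0.550475 = 0.980124
N(d₁) = 0.937066,  N(d₂) = 0.836488,  e^(−rT) = 0.816270
E₀ = V₀·N(d₁) − D·e^(−rT)·N(d₂)
   = 94.8219·0.937066 − 58.2046·0.816270·0.836488 = 49.112256
B₀ = V₀ − E₀ = 94.8219 − 49.112256 = 45.709644

E0=49.1123 B0=45.7096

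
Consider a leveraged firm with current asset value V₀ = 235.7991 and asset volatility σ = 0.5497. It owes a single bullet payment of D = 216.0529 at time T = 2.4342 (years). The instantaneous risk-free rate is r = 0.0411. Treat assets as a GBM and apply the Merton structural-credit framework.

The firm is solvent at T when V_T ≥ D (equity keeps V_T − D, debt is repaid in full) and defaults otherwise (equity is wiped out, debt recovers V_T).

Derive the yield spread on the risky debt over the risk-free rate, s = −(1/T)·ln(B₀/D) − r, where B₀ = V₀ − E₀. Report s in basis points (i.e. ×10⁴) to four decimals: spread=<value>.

spread=1299.7574

d₁ = [ln(V₀/D) + (r + σ²/2)T] / (σ√T)
   = [ln(235.7991/216.0529) + (0.0411 + 0.5·0.5497²)·2.4342] / (0.5497·√2.4342)
   = [0.087457 + 0.467817] / 0.857638 = 0.647446
d₂ = d₁ − σ√T = 0.647446 − 0.857638 = -0.210192
N(d₁) = 0.741328,  N(d₂) = 0.416759,  e^(−rT) = 0.904796
E₀ = V₀·N(d₁) − D·e^(−rT)·N(d₂)
   = 235.7991·0.741328 − 216.0529·0.904796·0.416759 = 93.334903
B₀ = V₀ − E₀ = 235.7991 − 93.334903 = 142.464197
spread = −(1/T)·ln(B₀/D) − r = −(1/2.4342)·ln(142.464197/216.0529) − 0.0411 = 0.12997574
in basis points: 0.12997574 × 10⁴ = 1299.7574 bp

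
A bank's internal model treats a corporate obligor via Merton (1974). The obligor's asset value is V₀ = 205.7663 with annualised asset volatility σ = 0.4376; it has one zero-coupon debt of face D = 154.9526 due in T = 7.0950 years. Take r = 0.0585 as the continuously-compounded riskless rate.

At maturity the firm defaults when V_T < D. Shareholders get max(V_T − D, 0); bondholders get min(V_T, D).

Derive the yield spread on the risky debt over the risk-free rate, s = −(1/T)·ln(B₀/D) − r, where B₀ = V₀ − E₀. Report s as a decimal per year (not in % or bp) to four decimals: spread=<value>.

d₁ = [ln(V₀/D) + (r + σ²/2)T] / (σ√T)
   = [ln(205.7663/154.9526) + (0.0585 + 0.5·0.4376²)·7.0950] / (0.4376·√7.0950)
   = [0.283622 + 1.094382] / 1.165611 = 1.182216
d₂ = d₁ − σ√T = 1.182216 − 1.165611 = 0.016605
N(d₁) = 0.881440,  N(d₂) = 0.506624,  e^(−rT) = 0.660302
E₀ = V₀·N(d₁) − D·e^(−rT)·N(d₂)
   = 205.7663·0.881440 − 154.9526·0.660302·0.506624 = 129.535101
B₀ = V₀ − E₀ = 205.7663 − 129.535101 = 76.231199
spread = −(1/T)·ln(B₀/D) − r = −(1/7.0950)·ln(76.231199/154.9526) − 0.0585 = 0.04147864

spread=0.0415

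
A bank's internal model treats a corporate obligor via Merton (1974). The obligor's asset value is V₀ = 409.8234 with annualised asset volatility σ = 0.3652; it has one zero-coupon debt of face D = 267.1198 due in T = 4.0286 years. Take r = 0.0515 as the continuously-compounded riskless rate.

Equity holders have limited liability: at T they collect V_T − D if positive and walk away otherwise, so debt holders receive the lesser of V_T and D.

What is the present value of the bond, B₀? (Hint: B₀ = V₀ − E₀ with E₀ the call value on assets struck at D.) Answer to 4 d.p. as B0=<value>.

B0=194.6797

d₁ = [ln(V₀/D) + (r + σ²/2)T] / (σ√T)
   = [ln(409.8234/267.1198) + (0.0515 + 0.5·0.3652²)·4.0286] / (0.3652·√4.0286)
   = [0.428029 + 0.476122] / 0.733007 = 1.233483
d₂ = d₁ − σ√T = 1.233483 − 0.733007 = 0.500477
N(d₁) = 0.891302,  N(d₂) = 0.691630,  e^(−rT) = 0.812635
E₀ = V₀·N(d₁) − D·e^(−rT)·N(d₂)
   = 409.8234·0.891302 − 267.1198·0.812635·0.691630 = 215.143659
B₀ = V₀ − E₀ = 409.8234 − 215.143659 = 194.679741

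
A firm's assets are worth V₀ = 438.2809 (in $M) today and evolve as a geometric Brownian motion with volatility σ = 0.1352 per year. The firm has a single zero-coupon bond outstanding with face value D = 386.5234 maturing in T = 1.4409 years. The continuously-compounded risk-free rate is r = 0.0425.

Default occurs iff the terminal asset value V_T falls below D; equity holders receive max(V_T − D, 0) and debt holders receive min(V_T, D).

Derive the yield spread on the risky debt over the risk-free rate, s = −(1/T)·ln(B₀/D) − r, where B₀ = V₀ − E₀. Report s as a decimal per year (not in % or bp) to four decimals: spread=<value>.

spread=0.0077

d₁ = [ln(V₀/D) + (r + σ²/2)T] / (σ√T)
   = [ln(438.2809/386.5234) + (0.0425 + 0.5·0.1352²)·1.4409] / (0.1352·√1.4409)
   = [0.125668 + 0.074407] / 0.162291 = 1.232819
d₂ = d₁ − σ√T = 1.232819 − 0.162291 = 1.070528
N(d₁) = 0.891178,  N(d₂) = 0.857809,  e^(−rT) = 0.940599
E₀ = V₀·N(d₁) − D·e^(−rT)·N(d₂)
   = 438.2809·0.891178 − 386.5234·0.940599·0.857809 = 78.718271
B₀ = V₀ − E₀ = 438.2809 − 78.718271 = 359.562629
spread = −(1/T)·ln(B₀/D) − r = −(1/1.4409)·ln(359.562629/386.5234) − 0.0425 = 0.00767977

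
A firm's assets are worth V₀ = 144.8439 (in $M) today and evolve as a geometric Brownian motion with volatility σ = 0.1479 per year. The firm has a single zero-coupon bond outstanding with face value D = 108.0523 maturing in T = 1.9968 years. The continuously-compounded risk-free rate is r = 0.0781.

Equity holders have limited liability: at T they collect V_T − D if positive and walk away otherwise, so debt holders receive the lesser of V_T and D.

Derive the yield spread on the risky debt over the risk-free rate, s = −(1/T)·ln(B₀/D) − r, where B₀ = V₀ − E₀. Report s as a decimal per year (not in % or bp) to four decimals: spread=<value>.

spread=0.0007

d₁ = [ln(V₀/D) + (r + σ²/2)T] / (σ√T)
   = [ln(144.8439/108.0523) + (0.0781 + 0.5·0.1479²)·1.9968] / (0.1479·√1.9968)
   = [0.293041 + 0.177789] / 0.208995 = 2.252835
d₂ = d₁ − σ√T = 2.252835 − 0.208995 = 2.043840
N(d₁) = 0.987865,  N(d₂) = 0.979515,  e^(−rT) = 0.855602
E₀ = V₀·N(d₁) − D·e^(−rT)·N(d₂)
   = 144.8439·0.987865 − 108.0523·0.855602·0.979515 = 52.530301
B₀ = V₀ − E₀ = 144.8439 − 52.530301 = 92.313599
spread = −(1/T)·ln(B₀/D) − r = −(1/1.9968)·ln(92.313599/108.0523) − 0.0781 = 0.00073809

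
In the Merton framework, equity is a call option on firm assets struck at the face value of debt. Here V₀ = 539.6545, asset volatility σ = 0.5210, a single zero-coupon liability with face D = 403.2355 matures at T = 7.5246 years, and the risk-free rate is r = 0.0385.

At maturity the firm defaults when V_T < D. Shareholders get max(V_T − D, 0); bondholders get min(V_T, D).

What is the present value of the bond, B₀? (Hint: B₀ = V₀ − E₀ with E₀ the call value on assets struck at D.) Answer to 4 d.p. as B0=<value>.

B0=185.1560

d₁ = [ln(V₀/D) + (r + σ²/2)T] / (σ√T)
   = [ln(539.6545/403.2355) + (0.0385 + 0.5·0.5210²)·7.5246] / (0.5210·√7.5246)
   = [0.291408 + 1.310940] / 1.429155 = 1.121185
d₂ = d₁ − σ√T = 1.121185 − 1.429155 = -0.307970
N(d₁) = 0.868896,  N(d₂) = 0.379053,  e^(−rT) = 0.748490
E₀ = V₀·N(d₁) − D·e^(−rT)·N(d₂)
   = 539.6545·0.868896 − 403.2355·0.748490·0.379053 = 354.498540
B₀ = V₀ − E₀ = 539.6545 − 354.498540 = 185.155960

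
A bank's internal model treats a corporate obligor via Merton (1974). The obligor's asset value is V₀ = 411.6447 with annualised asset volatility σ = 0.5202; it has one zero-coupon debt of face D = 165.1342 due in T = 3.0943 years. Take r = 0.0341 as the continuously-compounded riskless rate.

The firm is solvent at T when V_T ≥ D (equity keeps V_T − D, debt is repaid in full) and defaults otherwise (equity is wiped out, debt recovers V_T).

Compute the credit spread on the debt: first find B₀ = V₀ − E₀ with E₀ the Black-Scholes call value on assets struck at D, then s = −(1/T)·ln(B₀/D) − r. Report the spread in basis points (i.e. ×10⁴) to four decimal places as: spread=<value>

d₁ = [ln(V₀/D) + (r + σ²/2)T] / (σ√T)
   = [ln(411.6447/165.1342) + (0.0341 + 0.5·0.5202²)·3.0943] / (0.5202·√3.0943)
   = [0.913402 + 0.524187] / 0.915064 = 1.571025
d₂ = d₁ − σ√T = 1.571025 − 0.915064 = 0.655961
N(d₁) = 0.941912,  N(d₂) = 0.744075,  e^(−rT) = 0.899860
E₀ = V₀·N(d₁) − D·e^(−rT)·N(d₂)
   = 411.6447·0.941912 − 165.1342·0.899860·0.744075 = 277.165005
B₀ = V₀ − E₀ = 411.6447 − 277.165005 = 134.479695
spread = −(1/T)·ln(B₀/D) − r = −(1/3.0943)·ln(134.479695/165.1342) − 0.0341 = 0.03226243
in basis points: 0.03226243 × 10⁴ = 322.6243 bp

spread=322.6243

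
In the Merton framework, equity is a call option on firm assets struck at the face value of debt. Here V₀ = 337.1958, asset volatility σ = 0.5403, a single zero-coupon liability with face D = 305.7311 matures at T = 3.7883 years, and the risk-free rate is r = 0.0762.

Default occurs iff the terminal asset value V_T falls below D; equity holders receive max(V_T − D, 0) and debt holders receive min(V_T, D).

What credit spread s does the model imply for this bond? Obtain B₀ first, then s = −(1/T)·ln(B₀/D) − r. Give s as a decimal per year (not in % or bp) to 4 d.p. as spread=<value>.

d₁ = [ln(V₀/D) + (r + σ²/2)T] / (σ√T)
   = [ln(337.1958/305.7311) + (0.0762 + 0.5·0.5403²)·3.7883] / (0.5403·√3.7883)
   = [0.097958 + 0.841616] / 1.051616 = 0.893458
d₂ = d₁ − σ√T = 0.893458 − 1.051616 = -0.158158
N(d₁) = 0.814194,  N(d₂) = 0.437166,  e^(−rT) = 0.749261
E₀ = V₀·N(d₁) − D·e^(−rT)·N(d₂)
   = 337.1958·0.814194 − 305.7311·0.749261·0.437166 = 174.400160
B₀ = V₀ − E₀ = 337.1958 − 174.400160 = 162.795640
spread = −(1/T)·ln(B₀/D) − r = −(1/3.7883)·ln(162.795640/305.7311) − 0.0762 = 0.09015702

spread=0.0902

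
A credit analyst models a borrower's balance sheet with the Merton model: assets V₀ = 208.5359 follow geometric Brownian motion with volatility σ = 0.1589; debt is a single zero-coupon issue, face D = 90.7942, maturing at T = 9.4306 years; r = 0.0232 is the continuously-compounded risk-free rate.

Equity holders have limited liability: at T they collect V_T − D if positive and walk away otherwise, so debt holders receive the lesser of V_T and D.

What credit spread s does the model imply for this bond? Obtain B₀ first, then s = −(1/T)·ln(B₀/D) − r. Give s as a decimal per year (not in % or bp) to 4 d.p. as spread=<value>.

d₁ = [ln(V₀/D) + (r + σ²/2)T] / (σ√T)
   = [ln(208.5359/90.7942) + (0.0232 + 0.5·0.1589²)·9.4306] / (0.1589·√9.4306)
   = [0.831516 + 0.337848] / 0.487970 = 2.396381
d₂ = d₁ − σ√T = 2.396381 − 0.487970 = 1.908411
N(d₁) = 0.991721,  N(d₂) = 0.971831,  e^(−rT) = 0.803490
E₀ = V₀·N(d₁) − D·e^(−rT)·N(d₂)
   = 208.5359·0.991721 − 90.7942·0.803490·0.971831 = 135.912167
B₀ = V₀ − E₀ = 208.5359 − 135.912167 = 72.623733
spread = −(1/T)·ln(B₀/D) − r = −(1/9.4306)·ln(72.623733/90.7942) − 0.0232 = 0.00047862

spread=0.0005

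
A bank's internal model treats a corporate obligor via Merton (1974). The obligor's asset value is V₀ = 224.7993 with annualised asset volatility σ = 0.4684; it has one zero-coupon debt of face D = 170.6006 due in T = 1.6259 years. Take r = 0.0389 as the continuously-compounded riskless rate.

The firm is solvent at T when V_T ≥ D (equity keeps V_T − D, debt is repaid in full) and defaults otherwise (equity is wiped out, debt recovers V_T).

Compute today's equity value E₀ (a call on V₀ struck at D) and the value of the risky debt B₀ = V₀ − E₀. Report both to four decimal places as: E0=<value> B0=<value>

E0=84.3207 B0=140.4786

d₁ = [ln(V₀/D) + (r + σ²/2)T] / (σ√T)
   = [ln(224.7993/170.6006) + (0.0389 + 0.5·0.4684²)·1.6259] / (0.4684·√1.6259)
   = [0.275883 + 0.241608] / 0.597261 = 0.866440
d₂ = d₁ − σ√T = 0.866440 − 0.597261 = 0.269180
N(d₁) = 0.806876,  N(d₂) = 0.606104,  e^(−rT) = 0.938711
E₀ = V₀·N(d₁) − D·e^(−rT)·N(d₂)
   = 224.7993·0.806876 − 170.6006·0.938711·0.606104 = 84.320692
B₀ = V₀ − E₀ = 224.7993 − 84.320692 = 140.478608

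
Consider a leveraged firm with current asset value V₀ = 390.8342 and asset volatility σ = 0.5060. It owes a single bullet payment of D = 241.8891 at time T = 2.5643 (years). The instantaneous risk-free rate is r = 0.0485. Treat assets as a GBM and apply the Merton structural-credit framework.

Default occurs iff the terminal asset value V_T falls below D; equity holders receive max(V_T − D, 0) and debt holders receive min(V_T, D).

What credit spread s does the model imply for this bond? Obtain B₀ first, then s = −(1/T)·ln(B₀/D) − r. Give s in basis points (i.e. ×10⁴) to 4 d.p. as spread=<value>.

d₁ = [ln(V₀/D) + (r + σ²/2)T] / (σ√T)
   = [ln(390.8342/241.8891) + (0.0485 + 0.5·0.5060²)·2.5643] / (0.5060·√2.5643)
   = [0.479804 + 0.452645] / 0.810280 = 1.150775
d₂ = d₁ − σ√T = 1.150775 − 0.810280 = 0.340495
N(d₁) = 0.875087,  N(d₂) = 0.633258,  e^(−rT) = 0.883054
E₀ = V₀·N(d₁) − D·e^(−rT)·N(d₂)
   = 390.8342·0.875087 − 241.8891·0.883054·0.633258 = 206.749429
B₀ = V₀ − E₀ = 390.8342 − 206.749429 = 184.084771
spread = −(1/T)·ln(B₀/D) − r = −(1/2.5643)·ln(184.084771/241.8891) − 0.0485 = 0.05799417
in basis points: 0.05799417 × 10⁴ = 579.9417 bp

spread=579.9417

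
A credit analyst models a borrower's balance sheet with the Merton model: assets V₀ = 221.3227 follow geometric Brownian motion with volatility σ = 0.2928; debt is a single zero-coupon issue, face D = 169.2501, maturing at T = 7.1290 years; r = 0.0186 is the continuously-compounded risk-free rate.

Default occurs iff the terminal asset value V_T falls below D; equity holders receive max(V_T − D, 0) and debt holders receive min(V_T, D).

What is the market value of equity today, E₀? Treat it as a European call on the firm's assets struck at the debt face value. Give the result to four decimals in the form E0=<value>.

d₁ = [ln(V₀/D) + (r + σ²/2)T] / (σ√T)
   = [ln(221.3227/169.2501) + (0.0186 + 0.5·0.2928²)·7.1290] / (0.2928·√7.1290)
   = [0.268244 + 0.438191] / 0.781781 = 0.903622
d₂ = d₁ − σ√T = 0.903622 − 0.781781 = 0.121840
N(d₁) = 0.816902,  N(d₂) = 0.548487,  e^(−rT) = 0.875816
E₀ = V₀·N(d₁) − D·e^(−rT)·N(d₂)
   = 221.3227·0.816902 − 169.2501·0.875816·0.548487 = 99.495637

E0=99.4956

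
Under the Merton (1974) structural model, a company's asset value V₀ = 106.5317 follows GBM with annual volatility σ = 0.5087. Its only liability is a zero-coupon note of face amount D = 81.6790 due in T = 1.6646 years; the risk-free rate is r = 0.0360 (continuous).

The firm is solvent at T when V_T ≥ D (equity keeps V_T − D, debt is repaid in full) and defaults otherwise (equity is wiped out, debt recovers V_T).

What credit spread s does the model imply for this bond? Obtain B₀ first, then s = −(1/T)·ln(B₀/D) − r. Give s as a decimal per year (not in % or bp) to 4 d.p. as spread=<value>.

d₁ = [ln(V₀/D) + (r + σ²/2)T] / (σ√T)
   = [ln(106.5317/81.6790) + (0.0360 + 0.5·0.5087²)·1.6646] / (0.5087·√1.6646)
   = [0.265646 + 0.275305] / 0.656322 = 0.824215
d₂ = d₁ − σ√T = 0.824215 − 0.656322 = 0.167894
N(d₁) = 0.795091,  N(d₂) = 0.566667,  e^(−rT) = 0.941835
E₀ = V₀·N(d₁) − D·e^(−rT)·N(d₂)
   = 106.5317·0.795091 − 81.6790·0.941835·0.566667 = 41.109850
B₀ = V₀ − E₀ = 106.5317 − 41.109850 = 65.421850
spread = −(1/T)·ln(B₀/D) − r = −(1/1.6646)·ln(65.421850/81.6790) − 0.0360 = 0.09732971

spread=0.0973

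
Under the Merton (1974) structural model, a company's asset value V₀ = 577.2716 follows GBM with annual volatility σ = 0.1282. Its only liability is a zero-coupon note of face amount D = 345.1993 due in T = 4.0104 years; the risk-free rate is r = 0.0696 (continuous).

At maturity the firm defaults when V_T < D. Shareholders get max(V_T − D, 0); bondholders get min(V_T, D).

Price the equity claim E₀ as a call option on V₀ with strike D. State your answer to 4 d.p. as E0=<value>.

d₁ = [ln(V₀/D) + (r + σ²/2)T] / (σ√T)
   = [ln(577.2716/345.1993) + (0.0696 + 0.5·0.1282²)·4.0104] / (0.1282·√4.0104)
   = [0.514191 + 0.312080] / 0.256733 = 3.218403
d₂ = d₁ − σ√T = 3.218403 − 0.256733 = 2.961670
N(d₁) = 0.999355,  N(d₂) = 0.998470,  e^(−rT) = 0.756446
E₀ = V₀·N(d₁) − D·e^(−rT)·N(d₂)
   = 577.2716·0.999355 − 345.1993·0.756446·0.998470 = 316.174313

E0=316.1743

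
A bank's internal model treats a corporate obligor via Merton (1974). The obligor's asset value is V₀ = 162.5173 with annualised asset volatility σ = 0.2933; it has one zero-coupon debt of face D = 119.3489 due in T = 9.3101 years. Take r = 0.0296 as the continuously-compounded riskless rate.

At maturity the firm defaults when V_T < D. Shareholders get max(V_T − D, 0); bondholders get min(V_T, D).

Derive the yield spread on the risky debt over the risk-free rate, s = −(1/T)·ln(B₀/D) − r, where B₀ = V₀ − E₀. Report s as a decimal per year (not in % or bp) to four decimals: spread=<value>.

d₁ = [ln(V₀/D) + (r + σ²/2)T] / (σ√T)
   = [ln(162.5173/119.3489) + (0.0296 + 0.5·0.2933²)·9.3101] / (0.2933·√9.3101)
   = [0.308733 + 0.676029] / 0.894930 = 1.100379
d₂ = d₁ − σ√T = 1.100379 − 0.894930 = 0.205449
N(d₁) = 0.864416,  N(d₂) = 0.581389,  e^(−rT) = 0.759132
E₀ = V₀·N(d₁) − D·e^(−rT)·N(d₂)
   = 162.5173·0.864416 − 119.3489·0.759132·0.581389 = 87.807827
B₀ = V₀ − E₀ = 162.5173 − 87.807827 = 74.709473
spread = −(1/T)·ln(B₀/D) − r = −(1/9.3101)·ln(74.709473/119.3489) − 0.0296 = 0.02071570

spread=0.0207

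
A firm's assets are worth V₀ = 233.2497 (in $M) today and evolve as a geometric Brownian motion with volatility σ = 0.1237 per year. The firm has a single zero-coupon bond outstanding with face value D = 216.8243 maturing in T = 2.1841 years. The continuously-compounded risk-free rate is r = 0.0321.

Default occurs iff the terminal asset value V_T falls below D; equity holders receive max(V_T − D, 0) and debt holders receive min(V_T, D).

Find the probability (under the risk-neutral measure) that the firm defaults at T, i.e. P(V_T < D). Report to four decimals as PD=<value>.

d₁ = [ln(V₀/D) + (r + σ²/2)T] / (σ√T)
   = [ln(233.2497/216.8243) + (0.0321 + 0.5·0.1237²)·2.1841] / (0.1237·√2.1841)
   = [0.073022 + 0.086820] / 0.182813 = 0.874349
d₂ = d₁ − σ√T = 0.874349 − 0.182813 = 0.691537
risk-neutral PD = N(−d₂) = N(-0.691537) = 0.244614

PD=0.2446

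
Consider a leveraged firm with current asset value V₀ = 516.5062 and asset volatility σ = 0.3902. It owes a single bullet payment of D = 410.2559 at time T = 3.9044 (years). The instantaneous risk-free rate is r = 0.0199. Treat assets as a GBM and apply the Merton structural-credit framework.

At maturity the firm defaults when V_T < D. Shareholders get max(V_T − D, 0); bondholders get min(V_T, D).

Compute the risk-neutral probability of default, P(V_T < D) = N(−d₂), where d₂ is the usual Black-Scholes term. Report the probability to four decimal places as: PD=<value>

PD=0.4944

d₁ = [ln(V₀/D) + (r + σ²/2)T] / (σ√T)
   = [ln(516.5062/410.2559) + (0.0199 + 0.5·0.3902²)·3.9044] / (0.3902·√3.9044)
   = [0.230306 + 0.374932] / 0.771018 = 0.784986
d₂ = d₁ − σ√T = 0.784986 − 0.771018 = 0.013968
risk-neutral PD = N(−d₂) = N(-0.013968) = 0.494428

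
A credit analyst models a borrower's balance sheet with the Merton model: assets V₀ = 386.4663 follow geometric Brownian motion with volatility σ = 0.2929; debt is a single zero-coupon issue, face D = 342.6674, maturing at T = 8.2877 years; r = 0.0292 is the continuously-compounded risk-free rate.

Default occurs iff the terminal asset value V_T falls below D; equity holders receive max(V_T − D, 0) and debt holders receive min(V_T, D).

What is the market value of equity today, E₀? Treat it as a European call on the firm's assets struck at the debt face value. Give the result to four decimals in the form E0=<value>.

E0=174.8414

d₁ = [ln(V₀/D) + (r + σ²/2)T] / (σ√T)
   = [ln(386.4663/342.6674) + (0.0292 + 0.5·0.2929²)·8.2877] / (0.2929·√8.2877)
   = [0.120284 + 0.597503] / 0.843211 = 0.851255
d₂ = d₁ − σ√T = 0.851255 − 0.843211 = 0.008044
N(d₁) = 0.802686,  N(d₂) = 0.503209,  e^(−rT) = 0.785056
E₀ = V₀·N(d₁) − D·e^(−rT)·N(d₂)
   = 386.4663·0.802686 − 342.6674·0.785056·0.503209 = 174.841424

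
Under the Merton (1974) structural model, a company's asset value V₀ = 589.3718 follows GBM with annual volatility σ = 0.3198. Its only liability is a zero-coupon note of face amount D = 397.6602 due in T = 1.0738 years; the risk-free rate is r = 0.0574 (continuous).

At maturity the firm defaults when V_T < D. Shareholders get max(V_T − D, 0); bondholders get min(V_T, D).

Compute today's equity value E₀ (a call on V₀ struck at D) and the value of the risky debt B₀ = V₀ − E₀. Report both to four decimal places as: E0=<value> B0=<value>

d₁ = [ln(V₀/D) + (r + σ²/2)T] / (σ√T)
   = [ln(589.3718/397.6602) + (0.0574 + 0.5·0.3198²)·1.0738] / (0.3198·√1.0738)
   = [0.393459 + 0.116546] / 0.331391 = 1.538986
d₂ = d₁ − σ√T = 1.538986 − 0.331391 = 1.207595
N(d₁) = 0.938096,  N(d₂) = 0.886398,  e^(−rT) = 0.940225
E₀ = V₀·N(d₁) − D·e^(−rT)·N(d₂)
   = 589.3718·0.938096 − 397.6602·0.940225·0.886398 = 221.471824
B₀ = V₀ − E₀ = 589.3718 − 221.471824 = 367.899976

E0=221.4718 B0=367.9000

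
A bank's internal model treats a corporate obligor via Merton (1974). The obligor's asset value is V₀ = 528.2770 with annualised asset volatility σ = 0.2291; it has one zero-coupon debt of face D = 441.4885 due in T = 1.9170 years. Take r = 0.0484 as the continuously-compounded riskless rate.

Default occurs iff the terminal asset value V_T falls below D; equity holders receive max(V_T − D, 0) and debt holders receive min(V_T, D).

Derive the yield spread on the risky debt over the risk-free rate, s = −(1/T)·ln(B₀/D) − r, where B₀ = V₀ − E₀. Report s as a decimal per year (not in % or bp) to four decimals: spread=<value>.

d₁ = [ln(V₀/D) + (r + σ²/2)T] / (σ√T)
   = [ln(528.2770/441.4885) + (0.0484 + 0.5·0.2291²)·1.9170] / (0.2291·√1.9170)
   = [0.179469 + 0.143091] / 0.317202 = 1.016892
d₂ = d₁ − σ√T = 1.016892 − 0.317202 = 0.699689
N(d₁) = 0.845397,  N(d₂) = 0.757939,  e^(−rT) = 0.911391
E₀ = V₀·N(d₁) − D·e^(−rT)·N(d₂)
   = 528.2770·0.845397 − 441.4885·0.911391·0.757939 = 141.632876
B₀ = V₀ − E₀ = 528.2770 − 141.632876 = 386.644124
spread = −(1/T)·ln(B₀/D) − r = −(1/1.9170)·ln(386.644124/441.4885) − 0.0484 = 0.02079524

spread=0.0208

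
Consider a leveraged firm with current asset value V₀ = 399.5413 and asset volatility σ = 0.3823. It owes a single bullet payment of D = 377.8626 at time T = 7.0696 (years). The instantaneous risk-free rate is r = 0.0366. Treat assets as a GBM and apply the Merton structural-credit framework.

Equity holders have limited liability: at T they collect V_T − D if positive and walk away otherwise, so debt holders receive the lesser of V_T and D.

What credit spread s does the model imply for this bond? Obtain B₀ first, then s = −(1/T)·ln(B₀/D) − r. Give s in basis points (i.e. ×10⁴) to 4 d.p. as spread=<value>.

spread=495.6491

d₁ = [ln(V₀/D) + (r + σ²/2)T] / (σ√T)
   = [ln(399.5413/377.8626) + (0.0366 + 0.5·0.3823²)·7.0696] / (0.3823·√7.0696)
   = [0.055787 + 0.775370] / 1.016487 = 0.817676
d₂ = d₁ − σ√T = 0.817676 − 1.016487 = -0.198811
N(d₁) = 0.793229,  N(d₂) = 0.421205,  e^(−rT) = 0.772018
E₀ = V₀·N(d₁) − D·e^(−rT)·N(d₂)
   = 399.5413·0.793229 − 377.8626·0.772018·0.421205 = 194.055036
B₀ = V₀ − E₀ = 399.5413 − 194.055036 = 205.486264
spread = −(1/T)·ln(B₀/D) − r = −(1/7.0696)·ln(205.486264/377.8626) − 0.0366 = 0.04956491
in basis points: 0.04956491 × 10⁴ = 495.6491 bp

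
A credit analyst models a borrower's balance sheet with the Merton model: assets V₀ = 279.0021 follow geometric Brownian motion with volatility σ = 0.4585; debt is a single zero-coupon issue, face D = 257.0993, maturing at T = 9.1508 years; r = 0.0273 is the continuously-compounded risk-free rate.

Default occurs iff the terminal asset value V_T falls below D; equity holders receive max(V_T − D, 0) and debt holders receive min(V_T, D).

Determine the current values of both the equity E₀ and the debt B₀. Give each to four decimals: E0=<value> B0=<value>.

d₁ = [ln(V₀/D) + (r + σ²/2)T] / (σ√T)
   = [ln(279.0021/257.0993) + (0.0273 + 0.5·0.4585²)·9.1508] / (0.4585·√9.1508)
   = [0.081757 + 1.211668] / 1.386976 = 0.932550
d₂ = d₁ − σ√T = 0.932550 − 1.386976 = -0.454425
N(d₁) = 0.824474,  N(d₂) = 0.324761,  e^(−rT) = 0.778943
E₀ = V₀·N(d₁) − D·e^(−rT)·N(d₂)
   = 279.0021·0.824474 − 257.0993·0.778943·0.324761 = 164.991360
B₀ = V₀ − E₀ = 279.0021 − 164.991360 = 114.010740

E0=164.9914 B0=114.0107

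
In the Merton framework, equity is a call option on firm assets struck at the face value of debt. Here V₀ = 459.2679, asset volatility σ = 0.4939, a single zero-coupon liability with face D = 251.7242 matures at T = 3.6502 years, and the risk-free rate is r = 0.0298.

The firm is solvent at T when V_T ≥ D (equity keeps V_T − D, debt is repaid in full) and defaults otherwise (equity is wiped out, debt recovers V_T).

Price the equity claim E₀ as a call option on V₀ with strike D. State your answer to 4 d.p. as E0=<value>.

E0=270.7125

d₁ = [ln(V₀/D) + (r + σ²/2)T] / (σ√T)
   = [ln(459.2679/251.7242) + (0.0298 + 0.5·0.4939²)·3.6502] / (0.4939·√3.6502)
   = [0.601300 + 0.553986] / 0.943620 = 1.224312
d₂ = d₁ − σ√T = 1.224312 − 0.943620 = 0.280691
N(d₁) = 0.889583,  N(d₂) = 0.610526,  e^(−rT) = 0.896931
E₀ = V₀·N(d₁) − D·e^(−rT)·N(d₂)
   = 459.2679·0.889583 − 251.7242·0.896931·0.610526 = 270.712530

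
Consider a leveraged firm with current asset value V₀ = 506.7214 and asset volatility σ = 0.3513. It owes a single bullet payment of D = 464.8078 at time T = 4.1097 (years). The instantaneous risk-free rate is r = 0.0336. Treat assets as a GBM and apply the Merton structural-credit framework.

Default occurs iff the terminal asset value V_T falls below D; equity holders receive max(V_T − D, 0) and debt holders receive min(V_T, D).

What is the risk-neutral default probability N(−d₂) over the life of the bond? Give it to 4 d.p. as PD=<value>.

PD=0.5163

d₁ = [ln(V₀/D) + (r + σ²/2)T] / (σ√T)
   = [ln(506.7214/464.8078) + (0.0336 + 0.5·0.3513²)·4.1097] / (0.3513·√4.1097)
   = [0.086337 + 0.391678] / 0.712169 = 0.671211
d₂ = d₁ − σ√T = 0.671211 − 0.712169 = -0.040958
risk-neutral PD = N(−d₂) = N(0.040958) = 0.516335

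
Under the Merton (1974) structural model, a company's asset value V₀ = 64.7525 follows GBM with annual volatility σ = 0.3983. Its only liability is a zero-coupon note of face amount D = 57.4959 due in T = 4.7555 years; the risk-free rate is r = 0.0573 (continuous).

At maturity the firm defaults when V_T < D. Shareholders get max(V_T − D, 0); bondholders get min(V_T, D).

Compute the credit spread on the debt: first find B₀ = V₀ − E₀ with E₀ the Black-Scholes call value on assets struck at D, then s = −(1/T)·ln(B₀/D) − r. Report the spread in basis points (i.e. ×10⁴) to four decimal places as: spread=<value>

spread=509.7999

d₁ = [ln(V₀/D) + (r + σ²/2)T] / (σ√T)
   = [ln(64.7525/57.4959) + (0.0573 + 0.5·0.3983²)·4.7555] / (0.3983·√4.7555)
   = [0.118859 + 0.649703] / 0.868577 = 0.884852
d₂ = d₁ − σ√T = 0.884852 − 0.868577 = 0.016275
N(d₁) = 0.811882,  N(d₂) = 0.506492,  e^(−rT) = 0.761481
E₀ = V₀·N(d₁) − D·e^(−rT)·N(d₂)
   = 64.7525·0.811882 − 57.4959·0.761481·0.506492 = 30.396106
B₀ = V₀ − E₀ = 64.7525 − 30.396106 = 34.356394
spread = −(1/T)·ln(B₀/D) − r = −(1/4.7555)·ln(34.356394/57.4959) − 0.0573 = 0.05097999
in basis points: 0.05097999 × 10⁴ = 509.7999 bp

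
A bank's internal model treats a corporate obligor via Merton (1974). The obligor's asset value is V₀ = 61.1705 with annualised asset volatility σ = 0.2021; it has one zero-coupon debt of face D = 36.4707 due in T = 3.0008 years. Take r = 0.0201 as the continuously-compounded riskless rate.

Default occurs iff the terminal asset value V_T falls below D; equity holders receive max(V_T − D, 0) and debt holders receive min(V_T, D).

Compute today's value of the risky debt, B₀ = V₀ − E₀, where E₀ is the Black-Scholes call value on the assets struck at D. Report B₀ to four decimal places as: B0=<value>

B0=34.0082

d₁ = [ln(V₀/D) + (r + σ²/2)T] / (σ√T)
   = [ln(61.1705/36.4707) + (0.0201 + 0.5·0.2021²)·3.0008] / (0.2021·√3.0008)
   = [0.517156 + 0.121599] / 0.350094 = 1.824523
d₂ = d₁ − σ√T = 1.824523 − 0.350094 = 1.474429
N(d₁) = 0.965963,  N(d₂) = 0.929817,  e^(−rT) = 0.941467
E₀ = V₀·N(d₁) − D·e^(−rT)·N(d₂)
   = 61.1705·0.965963 − 36.4707·0.941467·0.929817 = 27.162315
B₀ = V₀ − E₀ = 61.1705 − 27.162315 = 34.008185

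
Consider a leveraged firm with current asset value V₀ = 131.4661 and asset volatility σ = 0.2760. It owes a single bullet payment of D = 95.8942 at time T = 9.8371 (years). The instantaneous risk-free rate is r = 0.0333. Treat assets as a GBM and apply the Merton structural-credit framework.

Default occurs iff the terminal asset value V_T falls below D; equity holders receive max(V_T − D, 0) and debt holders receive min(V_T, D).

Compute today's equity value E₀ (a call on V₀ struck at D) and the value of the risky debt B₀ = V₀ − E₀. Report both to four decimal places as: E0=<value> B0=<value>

E0=72.7418 B0=58.7243

d₁ = [ln(V₀/D) + (r + σ²/2)T] / (σ√T)
   = [ln(131.4661/95.8942) + (0.0333 + 0.5·0.2760²)·9.8371] / (0.2760·√9.8371)
   = [0.315504 + 0.702251] / 0.865651 = 1.175710
d₂ = d₁ − σ√T = 1.175710 − 0.865651 = 0.310060
N(d₁) = 0.880145,  N(d₂) = 0.621742,  e^(−rT) = 0.720669
E₀ = V₀·N(d₁) − D·e^(−rT)·N(d₂)
   = 131.4661·0.880145 − 95.8942·0.720669·0.621742 = 72.741844
B₀ = V₀ − E₀ = 131.4661 − 72.741844 = 58.724256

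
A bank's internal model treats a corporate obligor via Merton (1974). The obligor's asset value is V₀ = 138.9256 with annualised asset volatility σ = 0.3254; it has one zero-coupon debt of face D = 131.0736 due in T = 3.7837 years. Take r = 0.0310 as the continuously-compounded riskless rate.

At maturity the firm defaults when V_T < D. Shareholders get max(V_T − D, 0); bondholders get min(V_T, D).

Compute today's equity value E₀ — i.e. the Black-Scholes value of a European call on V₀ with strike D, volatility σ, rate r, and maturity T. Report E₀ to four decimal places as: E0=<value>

E0=44.0745

d₁ = [ln(V₀/D) + (r + σ²/2)T] / (σ√T)
   = [ln(138.9256/131.0736) + (0.0310 + 0.5·0.3254²)·3.7837] / (0.3254·√3.7837)
   = [0.058180 + 0.317614] / 0.632959 = 0.593708
d₂ = d₁ − σ√T = 0.593708 − 0.632959 = -0.039251
N(d₁) = 0.723646,  N(d₂) = 0.484345,  e^(−rT) = 0.889323
E₀ = V₀·N(d₁) − D·e^(−rT)·N(d₂)
   = 138.9256·0.723646 − 131.0736·0.889323·0.484345 = 44.074464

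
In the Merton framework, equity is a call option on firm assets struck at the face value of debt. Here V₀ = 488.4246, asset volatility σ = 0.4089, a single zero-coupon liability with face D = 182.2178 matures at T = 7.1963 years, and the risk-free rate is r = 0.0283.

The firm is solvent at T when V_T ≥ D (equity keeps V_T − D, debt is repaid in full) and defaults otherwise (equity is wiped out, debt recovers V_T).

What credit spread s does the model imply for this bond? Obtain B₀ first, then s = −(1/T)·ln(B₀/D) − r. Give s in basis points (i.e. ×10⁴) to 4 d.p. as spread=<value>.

spread=189.6875

d₁ = [ln(V₀/D) + (r + σ²/2)T] / (σ√T)
   = [ln(488.4246/182.2178) + (0.0283 + 0.5·0.4089²)·7.1963] / (0.4089·√7.1963)
   = [0.985982 + 0.805263] / 1.096912 = 1.632989
d₂ = d₁ − σ√T = 1.632989 − 1.096912 = 0.536078
N(d₁) = 0.948764,  N(d₂) = 0.704048,  e^(−rT) = 0.815744
E₀ = V₀·N(d₁) − D·e^(−rT)·N(d₂)
   = 488.4246·0.948764 − 182.2178·0.815744·0.704048 = 358.748140
B₀ = V₀ − E₀ = 488.4246 − 358.748140 = 129.676460
spread = −(1/T)·ln(B₀/D) − r = −(1/7.1963)·ln(129.676460/182.2178) − 0.0283 = 0.01896875
in basis points: 0.01896875 × 10⁴ = 189.6875 bp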